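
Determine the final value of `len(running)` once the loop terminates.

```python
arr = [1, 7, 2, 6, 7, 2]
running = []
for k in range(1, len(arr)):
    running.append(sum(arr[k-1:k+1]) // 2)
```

Let's trace through this code step by step.

Initialize: arr = [1, 7, 2, 6, 7, 2]
Initialize: running = []
Entering loop: for k in range(1, len(arr)):
After iteration 1: k = 1, running = [4]
After iteration 2: k = 2, running = [4, 4]
After iteration 3: k = 3, running = [4, 4, 4]
After iteration 4: k = 4, running = [4, 4, 4, 6]
After iteration 5: k = 5, running = [4, 4, 4, 6, 4]
Loop ends.
len(running) = 5

Final answer: 5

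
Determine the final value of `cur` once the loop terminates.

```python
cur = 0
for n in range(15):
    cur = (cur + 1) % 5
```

Let's trace through this code step by step.

Initialize: cur = 0
Entering loop: for n in range(15):
After iteration 1: n = 0, cur = 1
After iteration 2: n = 1, cur = 2
After iteration 3: n = 2, cur = 3
After iteration 4: n = 3, cur = 4
After iteration 5: n = 4, cur = 0
After iteration 6: n = 5, cur = 1
After iteration 7: n = 6, cur = 2
After iteration 8: n = 7, cur = 3
After iteration 9: n = 8, cur = 4
After iteration 10: n = 9, cur = 0
After iteration 11: n = 10, cur = 1
After iteration 12: n = 11, cur = 2
After iteration 13: n = 12, cur = 3
After iteration 14: n = 13, cur = 4
After iteration 15: n = 14, cur = 0
Loop ends.

Final answer: 0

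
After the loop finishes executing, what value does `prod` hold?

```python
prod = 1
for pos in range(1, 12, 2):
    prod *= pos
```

Let's trace through this code step by step.

Initialize: prod = 1
Entering loop: for pos in range(1, 12, 2):
After iteration 1: pos = 1, prod = 1
After iteration 2: pos = 3, prod = 3
After iteration 3: pos = 5, prod = 15
After iteration 4: pos = 7, prod = 105
After iteration 5: pos = 9, prod = 945
After iteration 6: pos = 11, prod = 10395
Loop ends.

Final answer: 10395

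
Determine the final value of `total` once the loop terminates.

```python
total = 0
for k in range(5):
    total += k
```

Let's trace through this code step by step.

Initialize: total = 0
Entering loop: for k in range(5):
After iteration 1: k = 0, total = 0
After iteration 2: k = 1, total = 1
After iteration 3: k = 2, total = 3
After iteration 4: k = 3, total = 6
After iteration 5: k = 4, total = 10
Loop ends.

Final answer: 10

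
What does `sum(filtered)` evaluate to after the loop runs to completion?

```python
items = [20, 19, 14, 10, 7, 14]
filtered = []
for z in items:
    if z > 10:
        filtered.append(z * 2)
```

Let's trace through this code step by step.

Initialize: items = [20, 19, 14, 10, 7, 14]
Initialize: filtered = []
Entering loop: for z in items:
After iteration 1: z = 20, filtered = [40]
After iteration 2: z = 19, filtered = [40, 38]
After iteration 3: z = 14, filtered = [40, 38, 28]
After iteration 4: z = 10, filtered = [40, 38, 28]
After iteration 5: z = 7, filtered = [40, 38, 28]
After iteration 6: z = 14, filtered = [40, 38, 28, 28]
Loop ends.
sum(filtered) = 134

Final answer: 134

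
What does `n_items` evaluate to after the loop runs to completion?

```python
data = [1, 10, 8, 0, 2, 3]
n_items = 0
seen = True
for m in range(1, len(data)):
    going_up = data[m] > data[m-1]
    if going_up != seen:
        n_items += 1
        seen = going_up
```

Let's trace through this code step by step.

Initialize: data = [1, 10, 8, 0, 2, 3]
Initialize: n_items = 0
Initialize: seen = True
Entering loop: for m in range(1, len(data)):
After iteration 1: m = 1, n_items = 0, seen = True, going_up = True
After iteration 2: m = 2, n_items = 1, seen = False, going_up = False
After iteration 3: m = 3, n_items = 1, seen = False, going_up = False
After iteration 4: m = 4, n_items = 2, seen = True, going_up = True
After iteration 5: m = 5, n_items = 2, seen = True, going_up = True
Loop ends.

Final answer: 2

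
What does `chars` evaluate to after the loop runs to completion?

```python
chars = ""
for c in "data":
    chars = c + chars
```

Let's trace through this code step by step.

Initialize: chars = ''
Entering loop: for c in "data":
After iteration 1: c = 'd', chars = 'd'
After iteration 2: c = 'a', chars = 'ad'
After iteration 3: c = 't', chars = 'tad'
After iteration 4: c = 'a', chars = 'atad'
Loop ends.

Final answer: 'atad'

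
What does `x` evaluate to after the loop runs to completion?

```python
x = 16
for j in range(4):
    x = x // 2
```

Let's trace through this code step by step.

Initialize: x = 16
Entering loop: for j in range(4):
After iteration 1: j = 0, x = 8
After iteration 2: j = 1, x = 4
After iteration 3: j = 2, x = 2
After iteration 4: j = 3, x = 1
Loop ends.

Final answer: 1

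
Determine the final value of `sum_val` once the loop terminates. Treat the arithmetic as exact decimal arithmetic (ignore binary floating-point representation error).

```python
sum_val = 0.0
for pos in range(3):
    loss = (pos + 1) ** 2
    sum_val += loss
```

Let's trace through this code step by step.

Initialize: sum_val = 0.0
Entering loop: for pos in range(3):
After iteration 1: pos = 0, sum_val = 1.0, loss = 1
After iteration 2: pos = 1, sum_val = 5.0, loss = 4
After iteration 3: pos = 2, sum_val = 14.0, loss = 9
Loop ends.

Final answer: 14.0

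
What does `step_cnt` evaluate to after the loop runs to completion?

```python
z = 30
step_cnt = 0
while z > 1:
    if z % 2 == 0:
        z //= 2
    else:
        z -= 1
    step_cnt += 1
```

Let's trace through this code step by step.

Initialize: z = 30
Initialize: step_cnt = 0
Entering loop: while z > 1:
After iteration 1: z = 15, step_cnt = 1
After iteration 2: z = 14, step_cnt = 2
After iteration 3: z = 7, step_cnt = 3
After iteration 4: z = 6, step_cnt = 4
After iteration 5: z = 3, step_cnt = 5
After iteration 6: z = 2, step_cnt = 6
After iteration 7: z = 1, step_cnt = 7
Loop ends.

Final answer: 7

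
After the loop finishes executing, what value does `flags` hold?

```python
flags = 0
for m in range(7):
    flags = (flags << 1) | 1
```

Let's trace through this code step by step.

Initialize: flags = 0
Entering loop: for m in range(7):
After iteration 1: m = 0, flags = 1
After iteration 2: m = 1, flags = 3
After iteration 3: m = 2, flags = 7
After iteration 4: m = 3, flags = 15
After iteration 5: m = 4, flags = 31
After iteration 6: m = 5, flags = 63
After iteration 7: m = 6, flags = 127
Loop ends.

Final answer: 127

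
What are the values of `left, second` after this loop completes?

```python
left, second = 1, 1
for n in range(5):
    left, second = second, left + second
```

Let's trace through this code step by step.

Initialize: left = 1
Initialize: second = 1
Entering loop: for n in range(5):
After iteration 1: n = 0, left = 1, second = 2
After iteration 2: n = 1, left = 2, second = 3
After iteration 3: n = 2, left = 3, second = 5
After iteration 4: n = 3, left = 5, second = 8
After iteration 5: n = 4, left = 8, second = 13
Loop ends.

Final answer: 8, 13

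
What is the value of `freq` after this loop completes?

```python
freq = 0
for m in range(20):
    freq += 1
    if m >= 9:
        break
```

Let's trace through this code step by step.

Initialize: freq = 0
Entering loop: for m in range(20):
After iteration 1: m = 0, freq = 1
After iteration 2: m = 1, freq = 2
After iteration 3: m = 2, freq = 3
After iteration 4: m = 3, freq = 4
After iteration 5: m = 4, freq = 5
After iteration 6: m = 5, freq = 6
After iteration 7: m = 6, freq = 7
After iteration 8: m = 7, freq = 8
After iteration 9: m = 8, freq = 9
After iteration 10: m = 9, freq = 10
Loop ends.

Final answer: 10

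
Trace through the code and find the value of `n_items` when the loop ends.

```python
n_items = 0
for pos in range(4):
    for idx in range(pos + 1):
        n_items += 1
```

Let's trace through this code step by step.

Initialize: n_items = 0
Entering loop: for pos in range(4):
After iteration 1: pos = 0, n_items = 1, idx = 0
After iteration 2: pos = 1, n_items = 3, idx = 1
After iteration 3: pos = 2, n_items = 6, idx = 2
After iteration 4: pos = 3, n_items = 10, idx = 3
Loop ends.

Final answer: 10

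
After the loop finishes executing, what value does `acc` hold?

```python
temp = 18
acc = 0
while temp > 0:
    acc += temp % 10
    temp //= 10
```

Let's trace through this code step by step.

Initialize: temp = 18
Initialize: acc = 0
Entering loop: while temp > 0:
After iteration 1: temp = 1, acc = 8
After iteration 2: temp = 0, acc = 9
Loop ends.

Final answer: 9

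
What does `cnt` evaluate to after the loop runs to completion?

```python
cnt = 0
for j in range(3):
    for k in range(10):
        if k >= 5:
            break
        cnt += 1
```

Let's trace through this code step by step.

Initialize: cnt = 0
Entering loop: for j in range(3):
After iteration 1: j = 0, cnt = 5
After iteration 2: j = 1, cnt = 10
After iteration 3: j = 2, cnt = 15
Loop ends.

Final answer: 15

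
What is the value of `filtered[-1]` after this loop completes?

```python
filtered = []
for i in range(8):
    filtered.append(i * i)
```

Let's trace through this code step by step.

Initialize: filtered = []
Entering loop: for i in range(8):
After iteration 1: i = 0, filtered = [0]
After iteration 2: i = 1, filtered = [0, 1]
After iteration 3: i = 2, filtered = [0, 1, 4]
After iteration 4: i = 3, filtered = [0, 1, 4, 9]
After iteration 5: i = 4, filtered = [0, 1, 4, 9, 16]
After iteration 6: i = 5, filtered = [0, 1, 4, 9, 16, 25]
After iteration 7: i = 6, filtered = [0, 1, 4, 9, 16, 25, 36]
After iteration 8: i = 7, filtered = [0, 1, 4, 9, 16, 25, 36, 49]
Loop ends.
filtered[-1] = 49

Final answer: 49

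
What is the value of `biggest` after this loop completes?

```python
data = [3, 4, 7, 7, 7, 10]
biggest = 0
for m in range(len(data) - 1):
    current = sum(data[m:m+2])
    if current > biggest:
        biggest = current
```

Let's trace through this code step by step.

Initialize: data = [3, 4, 7, 7, 7, 10]
Initialize: biggest = 0
Entering loop: for m in range(len(data) - 1):
After iteration 1: m = 0, biggest = 7, current = 7
After iteration 2: m = 1, biggest = 11, current = 11
After iteration 3: m = 2, biggest = 14, current = 14
After iteration 4: m = 3, biggest = 14, current = 14
After iteration 5: m = 4, biggest = 17, current = 17
Loop ends.

Final answer: 17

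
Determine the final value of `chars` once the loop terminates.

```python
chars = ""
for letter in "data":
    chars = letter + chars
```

Let's trace through this code step by step.

Initialize: chars = ''
Entering loop: for letter in "data":
After iteration 1: letter = 'd', chars = 'd'
After iteration 2: letter = 'a', chars = 'ad'
After iteration 3: letter = 't', chars = 'tad'
After iteration 4: letter = 'a', chars = 'atad'
Loop ends.

Final answer: 'atad'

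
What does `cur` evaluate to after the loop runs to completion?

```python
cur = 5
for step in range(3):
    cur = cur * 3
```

Let's trace through this code step by step.

Initialize: cur = 5
Entering loop: for step in range(3):
After iteration 1: step = 0, cur = 15
After iteration 2: step = 1, cur = 45
After iteration 3: step = 2, cur = 135
Loop ends.

Final answer: 135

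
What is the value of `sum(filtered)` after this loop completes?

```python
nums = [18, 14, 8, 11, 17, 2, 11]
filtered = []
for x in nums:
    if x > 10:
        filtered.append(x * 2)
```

Let's trace through this code step by step.

Initialize: nums = [18, 14, 8, 11, 17, 2, 11]
Initialize: filtered = []
Entering loop: for x in nums:
After iteration 1: x = 18, filtered = [36]
After iteration 2: x = 14, filtered = [36, 28]
After iteration 3: x = 8, filtered = [36, 28]
After iteration 4: x = 11, filtered = [36, 28, 22]
After iteration 5: x = 17, filtered = [36, 28, 22, 34]
After iteration 6: x = 2, filtered = [36, 28, 22, 34]
After iteration 7: x = 11, filtered = [36, 28, 22, 34, 22]
Loop ends.
sum(filtered) = 142

Final answer: 142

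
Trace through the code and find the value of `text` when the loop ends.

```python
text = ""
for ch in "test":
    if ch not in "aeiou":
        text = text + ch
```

Let's trace through this code step by step.

Initialize: text = ''
Entering loop: for ch in "test":
After iteration 1: ch = 't', text = 't'
After iteration 2: ch = 'e', text = 't'
After iteration 3: ch = 's', text = 'ts'
After iteration 4: ch = 't', text = 'tst'
Loop ends.

Final answer: 'tst'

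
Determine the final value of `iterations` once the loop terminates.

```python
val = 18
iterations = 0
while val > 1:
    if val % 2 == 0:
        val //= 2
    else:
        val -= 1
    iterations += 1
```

Let's trace through this code step by step.

Initialize: val = 18
Initialize: iterations = 0
Entering loop: while val > 1:
After iteration 1: val = 9, iterations = 1
After iteration 2: val = 8, iterations = 2
After iteration 3: val = 4, iterations = 3
After iteration 4: val = 2, iterations = 4
After iteration 5: val = 1, iterations = 5
Loop ends.

Final answer: 5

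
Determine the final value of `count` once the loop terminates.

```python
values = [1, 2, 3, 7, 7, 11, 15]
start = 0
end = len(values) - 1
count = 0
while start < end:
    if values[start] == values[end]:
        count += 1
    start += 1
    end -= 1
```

Let's trace through this code step by step.

Initialize: values = [1, 2, 3, 7, 7, 11, 15]
Initialize: start = 0
Initialize: end = 6
Initialize: count = 0
Entering loop: while start < end:
After iteration 1: start = 1, end = 5, count = 0
After iteration 2: start = 2, end = 4, count = 0
After iteration 3: start = 3, end = 3, count = 0
Loop ends.

Final answer: 0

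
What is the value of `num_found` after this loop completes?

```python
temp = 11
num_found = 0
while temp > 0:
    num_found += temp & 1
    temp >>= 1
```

Let's trace through this code step by step.

Initialize: temp = 11
Initialize: num_found = 0
Entering loop: while temp > 0:
After iteration 1: temp = 5, num_found = 1
After iteration 2: temp = 2, num_found = 2
After iteration 3: temp = 1, num_found = 2
After iteration 4: temp = 0, num_found = 3
Loop ends.

Final answer: 3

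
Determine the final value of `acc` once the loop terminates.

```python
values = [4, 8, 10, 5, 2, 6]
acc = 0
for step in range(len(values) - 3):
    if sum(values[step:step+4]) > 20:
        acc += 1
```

Let's trace through this code step by step.

Initialize: values = [4, 8, 10, 5, 2, 6]
Initialize: acc = 0
Entering loop: for step in range(len(values) - 3):
After iteration 1: step = 0, acc = 1
After iteration 2: step = 1, acc = 2
After iteration 3: step = 2, acc = 3
Loop ends.

Final answer: 3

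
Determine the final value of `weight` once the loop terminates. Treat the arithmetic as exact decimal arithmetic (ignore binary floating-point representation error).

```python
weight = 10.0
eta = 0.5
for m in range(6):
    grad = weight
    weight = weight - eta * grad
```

Let's trace through this code step by step.

Initialize: weight = 10.0
Initialize: eta = 0.5
Entering loop: for m in range(6):
After iteration 1: m = 0, weight = 5.0, grad = 10.0
After iteration 2: m = 1, weight = 2.5, grad = 5.0
After iteration 3: m = 2, weight = 1.25, grad = 2.5
After iteration 4: m = 3, weight = 0.625, grad = 1.25
After iteration 5: m = 4, weight = 0.3125, grad = 0.625
After iteration 6: m = 5, weight = 0.15625, grad = 0.3125
Loop ends.

Final answer: 0.15625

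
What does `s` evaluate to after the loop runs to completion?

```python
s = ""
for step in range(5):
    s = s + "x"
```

Let's trace through this code step by step.

Initialize: s = ''
Entering loop: for step in range(5):
After iteration 1: step = 0, s = 'x'
After iteration 2: step = 1, s = 'xx'
After iteration 3: step = 2, s = 'xxx'
After iteration 4: step = 3, s = 'xxxx'
After iteration 5: step = 4, s = 'xxxxx'
Loop ends.

Final answer: 'xxxxx'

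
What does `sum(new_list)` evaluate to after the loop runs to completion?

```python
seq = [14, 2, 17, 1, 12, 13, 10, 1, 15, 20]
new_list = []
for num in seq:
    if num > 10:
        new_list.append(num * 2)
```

Let's trace through this code step by step.

Initialize: seq = [14, 2, 17, 1, 12, 13, 10, 1, 15, 20]
Initialize: new_list = []
Entering loop: for num in seq:
After iteration 1: num = 14, new_list = [28]
After iteration 2: num = 2, new_list = [28]
After iteration 3: num = 17, new_list = [28, 34]
After iteration 4: num = 1, new_list = [28, 34]
After iteration 5: num = 12, new_list = [28, 34, 24]
After iteration 6: num = 13, new_list = [28, 34, 24, 26]
After iteration 7: num = 10, new_list = [28, 34, 24, 26]
After iteration 8: num = 1, new_list = [28, 34, 24, 26]
After iteration 9: num = 15, new_list = [28, 34, 24, 26, 30]
After iteration 10: num = 20, new_list = [28, 34, 24, 26, 30, 40]
Loop ends.
sum(new_list) = 182

Final answer: 182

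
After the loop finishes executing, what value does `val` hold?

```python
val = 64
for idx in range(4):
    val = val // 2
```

Let's trace through this code step by step.

Initialize: val = 64
Entering loop: for idx in range(4):
After iteration 1: idx = 0, val = 32
After iteration 2: idx = 1, val = 16
After iteration 3: idx = 2, val = 8
After iteration 4: idx = 3, val = 4
Loop ends.

Final answer: 4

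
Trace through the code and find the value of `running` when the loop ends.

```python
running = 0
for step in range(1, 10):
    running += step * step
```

Let's trace through this code step by step.

Initialize: running = 0
Entering loop: for step in range(1, 10):
After iteration 1: step = 1, running = 1
After iteration 2: step = 2, running = 5
After iteration 3: step = 3, running = 14
After iteration 4: step = 4, running = 30
After iteration 5: step = 5, running = 55
After iteration 6: step = 6, running = 91
After iteration 7: step = 7, running = 140
After iteration 8: step = 8, running = 204
After iteration 9: step = 9, running = 285
Loop ends.

Final answer: 285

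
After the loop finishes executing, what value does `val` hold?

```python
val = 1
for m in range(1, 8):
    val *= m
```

Let's trace through this code step by step.

Initialize: val = 1
Entering loop: for m in range(1, 8):
After iteration 1: m = 1, val = 1
After iteration 2: m = 2, val = 2
After iteration 3: m = 3, val = 6
After iteration 4: m = 4, val = 24
After iteration 5: m = 5, val = 120
After iteration 6: m = 6, val = 720
After iteration 7: m = 7, val = 5040
Loop ends.

Final answer: 5040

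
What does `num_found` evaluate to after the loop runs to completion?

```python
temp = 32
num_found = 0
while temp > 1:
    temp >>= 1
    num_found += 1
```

Let's trace through this code step by step.

Initialize: temp = 32
Initialize: num_found = 0
Entering loop: while temp > 1:
After iteration 1: temp = 16, num_found = 1
After iteration 2: temp = 8, num_found = 2
After iteration 3: temp = 4, num_found = 3
After iteration 4: temp = 2, num_found = 4
After iteration 5: temp = 1, num_found = 5
Loop ends.

Final answer: 5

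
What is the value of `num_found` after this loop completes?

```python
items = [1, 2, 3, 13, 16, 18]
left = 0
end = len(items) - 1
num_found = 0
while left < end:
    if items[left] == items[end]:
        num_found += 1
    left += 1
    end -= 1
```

Let's trace through this code step by step.

Initialize: items = [1, 2, 3, 13, 16, 18]
Initialize: left = 0
Initialize: end = 5
Initialize: num_found = 0
Entering loop: while left < end:
After iteration 1: left = 1, end = 4, num_found = 0
After iteration 2: left = 2, end = 3, num_found = 0
After iteration 3: left = 3, end = 2, num_found = 0
Loop ends.

Final answer: 0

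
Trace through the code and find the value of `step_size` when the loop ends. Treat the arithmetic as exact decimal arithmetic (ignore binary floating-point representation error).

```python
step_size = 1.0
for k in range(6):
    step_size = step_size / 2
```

Let's trace through this code step by step.

Initialize: step_size = 1.0
Entering loop: for k in range(6):
After iteration 1: k = 0, step_size = 0.5
After iteration 2: k = 1, step_size = 0.25
After iteration 3: k = 2, step_size = 0.125
After iteration 4: k = 3, step_size = 0.0625
After iteration 5: k = 4, step_size = 0.03125
After iteration 6: k = 5, step_size = 0.015625
Loop ends.

Final answer: 0.015625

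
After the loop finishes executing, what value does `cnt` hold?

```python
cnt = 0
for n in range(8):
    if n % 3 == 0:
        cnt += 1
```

Let's trace through this code step by step.

Initialize: cnt = 0
Entering loop: for n in range(8):
After iteration 1: n = 0, cnt = 1
After iteration 2: n = 1, cnt = 1
After iteration 3: n = 2, cnt = 1
After iteration 4: n = 3, cnt = 2
After iteration 5: n = 4, cnt = 2
After iteration 6: n = 5, cnt = 2
After iteration 7: n = 6, cnt = 3
After iteration 8: n = 7, cnt = 3
Loop ends.

Final answer: 3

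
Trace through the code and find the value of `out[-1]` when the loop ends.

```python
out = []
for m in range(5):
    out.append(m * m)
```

Let's trace through this code step by step.

Initialize: out = []
Entering loop: for m in range(5):
After iteration 1: m = 0, out = [0]
After iteration 2: m = 1, out = [0, 1]
After iteration 3: m = 2, out = [0, 1, 4]
After iteration 4: m = 3, out = [0, 1, 4, 9]
After iteration 5: m = 4, out = [0, 1, 4, 9, 16]
Loop ends.
out[-1] = 16

Final answer: 16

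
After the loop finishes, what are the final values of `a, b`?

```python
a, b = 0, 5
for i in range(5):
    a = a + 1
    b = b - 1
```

Let's trace through this code step by step.

Initialize: a = 0
Initialize: b = 5
Entering loop: for i in range(5):
After iteration 1: i = 0, a = 1, b = 4
After iteration 2: i = 1, a = 2, b = 3
After iteration 3: i = 2, a = 3, b = 2
After iteration 4: i = 3, a = 4, b = 1
After iteration 5: i = 4, a = 5, b = 0
Loop ends.

Final answer: 5, 0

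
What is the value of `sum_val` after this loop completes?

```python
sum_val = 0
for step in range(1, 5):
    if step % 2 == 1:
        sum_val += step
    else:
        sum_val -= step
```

Let's trace through this code step by step.

Initialize: sum_val = 0
Entering loop: for step in range(1, 5):
After iteration 1: step = 1, sum_val = 1
After iteration 2: step = 2, sum_val = -1
After iteration 3: step = 3, sum_val = 2
After iteration 4: step = 4, sum_val = -2
Loop ends.

Final answer: -2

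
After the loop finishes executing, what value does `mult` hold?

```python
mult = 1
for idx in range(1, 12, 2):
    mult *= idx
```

Let's trace through this code step by step.

Initialize: mult = 1
Entering loop: for idx in range(1, 12, 2):
After iteration 1: idx = 1, mult = 1
After iteration 2: idx = 3, mult = 3
After iteration 3: idx = 5, mult = 15
After iteration 4: idx = 7, mult = 105
After iteration 5: idx = 9, mult = 945
After iteration 6: idx = 11, mult = 10395
Loop ends.

Final answer: 10395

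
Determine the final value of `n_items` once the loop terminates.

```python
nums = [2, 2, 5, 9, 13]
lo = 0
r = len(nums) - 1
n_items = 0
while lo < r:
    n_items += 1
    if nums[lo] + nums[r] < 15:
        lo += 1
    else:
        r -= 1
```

Let's trace through this code step by step.

Initialize: nums = [2, 2, 5, 9, 13]
Initialize: lo = 0
Initialize: r = 4
Initialize: n_items = 0
Entering loop: while lo < r:
After iteration 1: lo = 0, r = 3, n_items = 1
After iteration 2: lo = 1, r = 3, n_items = 2
After iteration 3: lo = 2, r = 3, n_items = 3
After iteration 4: lo = 3, r = 3, n_items = 4
Loop ends.

Final answer: 4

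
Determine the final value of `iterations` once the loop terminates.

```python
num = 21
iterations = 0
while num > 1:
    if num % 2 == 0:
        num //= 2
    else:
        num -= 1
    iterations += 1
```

Let's trace through this code step by step.

Initialize: num = 21
Initialize: iterations = 0
Entering loop: while num > 1:
After iteration 1: num = 20, iterations = 1
After iteration 2: num = 10, iterations = 2
After iteration 3: num = 5, iterations = 3
After iteration 4: num = 4, iterations = 4
After iteration 5: num = 2, iterations = 5
After iteration 6: num = 1, iterations = 6
Loop ends.

Final answer: 6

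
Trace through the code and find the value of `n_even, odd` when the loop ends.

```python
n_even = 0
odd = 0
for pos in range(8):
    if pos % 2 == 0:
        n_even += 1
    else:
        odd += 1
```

Let's trace through this code step by step.

Initialize: n_even = 0
Initialize: odd = 0
Entering loop: for pos in range(8):
After iteration 1: pos = 0, n_even = 1, odd = 0
After iteration 2: pos = 1, n_even = 1, odd = 1
After iteration 3: pos = 2, n_even = 2, odd = 1
After iteration 4: pos = 3, n_even = 2, odd = 2
After iteration 5: pos = 4, n_even = 3, odd = 2
After iteration 6: pos = 5, n_even = 3, odd = 3
After iteration 7: pos = 6, n_even = 4, odd = 3
After iteration 8: pos = 7, n_even = 4, odd = 4
Loop ends.

Final answer: 4, 4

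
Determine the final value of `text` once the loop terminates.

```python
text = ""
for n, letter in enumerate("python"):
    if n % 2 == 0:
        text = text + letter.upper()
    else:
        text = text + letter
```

Let's trace through this code step by step.

Initialize: text = ''
Entering loop: for n, letter in enumerate("python"):
After iteration 1: n = 0, letter = 'p', text = 'P'
After iteration 2: n = 1, letter = 'y', text = 'Py'
After iteration 3: n = 2, letter = 't', text = 'PyT'
After iteration 4: n = 3, letter = 'h', text = 'PyTh'
After iteration 5: n = 4, letter = 'o', text = 'PyThO'
After iteration 6: n = 5, letter = 'n', text = 'PyThOn'
Loop ends.

Final answer: 'PyThOn'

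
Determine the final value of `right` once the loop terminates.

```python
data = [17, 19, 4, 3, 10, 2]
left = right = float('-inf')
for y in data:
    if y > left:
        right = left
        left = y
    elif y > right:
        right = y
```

Let's trace through this code step by step.

Initialize: data = [17, 19, 4, 3, 10, 2]
Initialize: left = -inf
Initialize: right = -inf
Entering loop: for y in data:
After iteration 1: y = 17, left = 17, right = -inf
After iteration 2: y = 19, left = 19, right = 17
After iteration 3: y = 4, left = 19, right = 17
After iteration 4: y = 3, left = 19, right = 17
After iteration 5: y = 10, left = 19, right = 17
After iteration 6: y = 2, left = 19, right = 17
Loop ends.

Final answer: 17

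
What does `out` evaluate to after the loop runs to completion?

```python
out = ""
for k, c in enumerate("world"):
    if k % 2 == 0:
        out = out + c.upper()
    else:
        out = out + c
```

Let's trace through this code step by step.

Initialize: out = ''
Entering loop: for k, c in enumerate("world"):
After iteration 1: k = 0, c = 'w', out = 'W'
After iteration 2: k = 1, c = 'o', out = 'Wo'
After iteration 3: k = 2, c = 'r', out = 'WoR'
After iteration 4: k = 3, c = 'l', out = 'WoRl'
After iteration 5: k = 4, c = 'd', out = 'WoRlD'
Loop ends.

Final answer: 'WoRlD'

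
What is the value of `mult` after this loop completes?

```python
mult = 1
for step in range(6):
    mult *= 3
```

Let's trace through this code step by step.

Initialize: mult = 1
Entering loop: for step in range(6):
After iteration 1: step = 0, mult = 3
After iteration 2: step = 1, mult = 9
After iteration 3: step = 2, mult = 27
After iteration 4: step = 3, mult = 81
After iteration 5: step = 4, mult = 243
After iteration 6: step = 5, mult = 729
Loop ends.

Final answer: 729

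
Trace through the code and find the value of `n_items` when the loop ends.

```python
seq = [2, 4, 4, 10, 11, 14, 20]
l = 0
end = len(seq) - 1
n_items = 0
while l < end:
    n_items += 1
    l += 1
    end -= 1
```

Let's trace through this code step by step.

Initialize: seq = [2, 4, 4, 10, 11, 14, 20]
Initialize: l = 0
Initialize: end = 6
Initialize: n_items = 0
Entering loop: while l < end:
After iteration 1: l = 1, end = 5, n_items = 1
After iteration 2: l = 2, end = 4, n_items = 2
After iteration 3: l = 3, end = 3, n_items = 3
Loop ends.

Final answer: 3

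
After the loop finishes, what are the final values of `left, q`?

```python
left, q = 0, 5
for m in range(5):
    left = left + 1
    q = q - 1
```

Let's trace through this code step by step.

Initialize: left = 0
Initialize: q = 5
Entering loop: for m in range(5):
After iteration 1: m = 0, left = 1, q = 4
After iteration 2: m = 1, left = 2, q = 3
After iteration 3: m = 2, left = 3, q = 2
After iteration 4: m = 3, left = 4, q = 1
After iteration 5: m = 4, left = 5, q = 0
Loop ends.

Final answer: 5, 0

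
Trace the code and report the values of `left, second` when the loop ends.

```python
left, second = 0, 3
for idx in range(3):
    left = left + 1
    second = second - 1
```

Let's trace through this code step by step.

Initialize: left = 0
Initialize: second = 3
Entering loop: for idx in range(3):
After iteration 1: idx = 0, left = 1, second = 2
After iteration 2: idx = 1, left = 2, second = 1
After iteration 3: idx = 2, left = 3, second = 0
Loop ends.

Final answer: 3, 0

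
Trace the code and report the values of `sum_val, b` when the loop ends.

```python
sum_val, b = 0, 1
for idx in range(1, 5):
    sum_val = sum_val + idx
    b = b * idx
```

Let's trace through this code step by step.

Initialize: sum_val = 0
Initialize: b = 1
Entering loop: for idx in range(1, 5):
After iteration 1: idx = 1, sum_val = 1, b = 1
After iteration 2: idx = 2, sum_val = 3, b = 2
After iteration 3: idx = 3, sum_val = 6, b = 6
After iteration 4: idx = 4, sum_val = 10, b = 24
Loop ends.

Final answer: 10, 24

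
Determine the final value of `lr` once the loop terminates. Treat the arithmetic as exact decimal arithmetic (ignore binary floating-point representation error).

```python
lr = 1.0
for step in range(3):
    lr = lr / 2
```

Let's trace through this code step by step.

Initialize: lr = 1.0
Entering loop: for step in range(3):
After iteration 1: step = 0, lr = 0.5
After iteration 2: step = 1, lr = 0.25
After iteration 3: step = 2, lr = 0.125
Loop ends.

Final answer: 0.125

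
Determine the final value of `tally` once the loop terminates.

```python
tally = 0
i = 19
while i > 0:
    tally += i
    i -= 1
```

Let's trace through this code step by step.

Initialize: tally = 0
Initialize: i = 19
Entering loop: while i > 0:
After iteration 1: tally = 19, i = 18
After iteration 2: tally = 37, i = 17
After iteration 3: tally = 54, i = 16
After iteration 4: tally = 70, i = 15
After iteration 5: tally = 85, i = 14
After iteration 6: tally = 99, i = 13
After iteration 7: tally = 112, i = 12
After iteration 8: tally = 124, i = 11
After iteration 9: tally = 135, i = 10
After iteration 10: tally = 145, i = 9
After iteration 11: tally = 154, i = 8
After iteration 12: tally = 162, i = 7
After iteration 13: tally = 169, i = 6
After iteration 14: tally = 175, i = 5
After iteration 15: tally = 180, i = 4
After iteration 16: tally = 184, i = 3
After iteration 17: tally = 187, i = 2
After iteration 18: tally = 189, i = 1
After iteration 19: tally = 190, i = 0
Loop ends.

Final answer: 190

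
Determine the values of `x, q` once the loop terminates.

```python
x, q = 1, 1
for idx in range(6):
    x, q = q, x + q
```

Let's trace through this code step by step.

Initialize: x = 1
Initialize: q = 1
Entering loop: for idx in range(6):
After iteration 1: idx = 0, x = 1, q = 2
After iteration 2: idx = 1, x = 2, q = 3
After iteration 3: idx = 2, x = 3, q = 5
After iteration 4: idx = 3, x = 5, q = 8
After iteration 5: idx = 4, x = 8, q = 13
After iteration 6: idx = 5, x = 13, q = 21
Loop ends.

Final answer: 13, 21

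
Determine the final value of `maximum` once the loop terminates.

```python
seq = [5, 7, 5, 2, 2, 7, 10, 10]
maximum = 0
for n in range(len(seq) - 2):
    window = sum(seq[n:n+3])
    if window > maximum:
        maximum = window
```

Let's trace through this code step by step.

Initialize: seq = [5, 7, 5, 2, 2, 7, 10, 10]
Initialize: maximum = 0
Entering loop: for n in range(len(seq) - 2):
After iteration 1: n = 0, maximum = 17, window = 17
After iteration 2: n = 1, maximum = 17, window = 14
After iteration 3: n = 2, maximum = 17, window = 9
After iteration 4: n = 3, maximum = 17, window = 11
After iteration 5: n = 4, maximum = 19, window = 19
After iteration 6: n = 5, maximum = 27, window = 27
Loop ends.

Final answer: 27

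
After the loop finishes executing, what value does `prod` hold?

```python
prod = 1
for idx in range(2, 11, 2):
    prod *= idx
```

Let's trace through this code step by step.

Initialize: prod = 1
Entering loop: for idx in range(2, 11, 2):
After iteration 1: idx = 2, prod = 2
After iteration 2: idx = 4, prod = 8
After iteration 3: idx = 6, prod = 48
After iteration 4: idx = 8, prod = 384
After iteration 5: idx = 10, prod = 3840
Loop ends.

Final answer: 3840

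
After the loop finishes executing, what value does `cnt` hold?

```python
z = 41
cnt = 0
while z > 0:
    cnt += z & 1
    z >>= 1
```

Let's trace through this code step by step.

Initialize: z = 41
Initialize: cnt = 0
Entering loop: while z > 0:
After iteration 1: z = 20, cnt = 1
After iteration 2: z = 10, cnt = 1
After iteration 3: z = 5, cnt = 1
After iteration 4: z = 2, cnt = 2
After iteration 5: z = 1, cnt = 2
After iteration 6: z = 0, cnt = 3
Loop ends.

Final answer: 3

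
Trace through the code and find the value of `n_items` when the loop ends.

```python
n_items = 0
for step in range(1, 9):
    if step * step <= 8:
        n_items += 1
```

Let's trace through this code step by step.

Initialize: n_items = 0
Entering loop: for step in range(1, 9):
After iteration 1: step = 1, n_items = 1
After iteration 2: step = 2, n_items = 2
After iteration 3: step = 3, n_items = 2
After iteration 4: step = 4, n_items = 2
After iteration 5: step = 5, n_items = 2
After iteration 6: step = 6, n_items = 2
After iteration 7: step = 7, n_items = 2
After iteration 8: step = 8, n_items = 2
Loop ends.

Final answer: 2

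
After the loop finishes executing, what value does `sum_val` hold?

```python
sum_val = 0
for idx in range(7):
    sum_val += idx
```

Let's trace through this code step by step.

Initialize: sum_val = 0
Entering loop: for idx in range(7):
After iteration 1: idx = 0, sum_val = 0
After iteration 2: idx = 1, sum_val = 1
After iteration 3: idx = 2, sum_val = 3
After iteration 4: idx = 3, sum_val = 6
After iteration 5: idx = 4, sum_val = 10
After iteration 6: idx = 5, sum_val = 15
After iteration 7: idx = 6, sum_val = 21
Loop ends.

Final answer: 21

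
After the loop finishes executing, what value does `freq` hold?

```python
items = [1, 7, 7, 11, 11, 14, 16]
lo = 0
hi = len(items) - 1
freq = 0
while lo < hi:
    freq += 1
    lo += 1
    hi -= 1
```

Let's trace through this code step by step.

Initialize: items = [1, 7, 7, 11, 11, 14, 16]
Initialize: lo = 0
Initialize: hi = 6
Initialize: freq = 0
Entering loop: while lo < hi:
After iteration 1: lo = 1, hi = 5, freq = 1
After iteration 2: lo = 2, hi = 4, freq = 2
After iteration 3: lo = 3, hi = 3, freq = 3
Loop ends.

Final answer: 3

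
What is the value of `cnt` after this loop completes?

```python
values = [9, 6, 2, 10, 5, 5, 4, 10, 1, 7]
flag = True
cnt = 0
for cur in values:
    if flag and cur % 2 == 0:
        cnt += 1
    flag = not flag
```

Let's trace through this code step by step.

Initialize: values = [9, 6, 2, 10, 5, 5, 4, 10, 1, 7]
Initialize: flag = True
Initialize: cnt = 0
Entering loop: for cur in values:
After iteration 1: cur = 9, flag = False, cnt = 0
After iteration 2: cur = 6, flag = True, cnt = 0
After iteration 3: cur = 2, flag = False, cnt = 1
After iteration 4: cur = 10, flag = True, cnt = 1
After iteration 5: cur = 5, flag = False, cnt = 1
After iteration 6: cur = 5, flag = True, cnt = 1
After iteration 7: cur = 4, flag = False, cnt = 2
After iteration 8: cur = 10, flag = True, cnt = 2
After iteration 9: cur = 1, flag = False, cnt = 2
After iteration 10: cur = 7, flag = True, cnt = 2
Loop ends.

Final answer: 2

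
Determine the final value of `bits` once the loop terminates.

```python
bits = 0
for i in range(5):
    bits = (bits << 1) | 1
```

Let's trace through this code step by step.

Initialize: bits = 0
Entering loop: for i in range(5):
After iteration 1: i = 0, bits = 1
After iteration 2: i = 1, bits = 3
After iteration 3: i = 2, bits = 7
After iteration 4: i = 3, bits = 15
After iteration 5: i = 4, bits = 31
Loop ends.

Final answer: 31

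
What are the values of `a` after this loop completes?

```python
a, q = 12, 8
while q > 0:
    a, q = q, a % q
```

Let's trace through this code step by step.

Initialize: a = 12
Initialize: q = 8
Entering loop: while q > 0:
After iteration 1: a = 8, q = 4
After iteration 2: a = 4, q = 0
Loop ends.

Final answer: 4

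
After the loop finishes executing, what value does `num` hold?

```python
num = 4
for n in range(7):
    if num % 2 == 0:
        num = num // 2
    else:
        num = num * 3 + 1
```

Let's trace through this code step by step.

Initialize: num = 4
Entering loop: for n in range(7):
After iteration 1: n = 0, num = 2
After iteration 2: n = 1, num = 1
After iteration 3: n = 2, num = 4
After iteration 4: n = 3, num = 2
After iteration 5: n = 4, num = 1
After iteration 6: n = 5, num = 4
After iteration 7: n = 6, num = 2
Loop ends.

Final answer: 2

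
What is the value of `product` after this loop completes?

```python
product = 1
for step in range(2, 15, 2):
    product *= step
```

Let's trace through this code step by step.

Initialize: product = 1
Entering loop: for step in range(2, 15, 2):
After iteration 1: step = 2, product = 2
After iteration 2: step = 4, product = 8
After iteration 3: step = 6, product = 48
After iteration 4: step = 8, product = 384
After iteration 5: step = 10, product = 3840
After iteration 6: step = 12, product = 46080
After iteration 7: step = 14, product = 645120
Loop ends.

Final answer: 645120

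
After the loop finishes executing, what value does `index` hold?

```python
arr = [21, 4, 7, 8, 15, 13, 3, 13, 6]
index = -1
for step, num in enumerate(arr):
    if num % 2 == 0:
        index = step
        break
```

Let's trace through this code step by step.

Initialize: arr = [21, 4, 7, 8, 15, 13, 3, 13, 6]
Initialize: index = -1
Entering loop: for step, num in enumerate(arr):
After iteration 1: step = 0, num = 21, index = -1
After iteration 2: step = 1, num = 4, index = 1
Loop ends.

Final answer: 1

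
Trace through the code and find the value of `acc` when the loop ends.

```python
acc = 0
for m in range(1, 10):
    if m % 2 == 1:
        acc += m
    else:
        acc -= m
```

Let's trace through this code step by step.

Initialize: acc = 0
Entering loop: for m in range(1, 10):
After iteration 1: m = 1, acc = 1
After iteration 2: m = 2, acc = -1
After iteration 3: m = 3, acc = 2
After iteration 4: m = 4, acc = -2
After iteration 5: m = 5, acc = 3
After iteration 6: m = 6, acc = -3
After iteration 7: m = 7, acc = 4
After iteration 8: m = 8, acc = -4
After iteration 9: m = 9, acc = 5
Loop ends.

Final answer: 5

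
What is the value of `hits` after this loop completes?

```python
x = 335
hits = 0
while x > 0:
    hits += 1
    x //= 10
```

Let's trace through this code step by step.

Initialize: x = 335
Initialize: hits = 0
Entering loop: while x > 0:
After iteration 1: x = 33, hits = 1
After iteration 2: x = 3, hits = 2
After iteration 3: x = 0, hits = 3
Loop ends.

Final answer: 3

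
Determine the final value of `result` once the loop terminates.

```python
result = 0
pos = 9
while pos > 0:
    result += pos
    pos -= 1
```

Let's trace through this code step by step.

Initialize: result = 0
Initialize: pos = 9
Entering loop: while pos > 0:
After iteration 1: result = 9, pos = 8
After iteration 2: result = 17, pos = 7
After iteration 3: result = 24, pos = 6
After iteration 4: result = 30, pos = 5
After iteration 5: result = 35, pos = 4
After iteration 6: result = 39, pos = 3
After iteration 7: result = 42, pos = 2
After iteration 8: result = 44, pos = 1
After iteration 9: result = 45, pos = 0
Loop ends.

Final answer: 45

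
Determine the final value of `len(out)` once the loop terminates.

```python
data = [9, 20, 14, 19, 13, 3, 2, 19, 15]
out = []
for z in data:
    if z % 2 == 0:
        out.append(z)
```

Let's trace through this code step by step.

Initialize: data = [9, 20, 14, 19, 13, 3, 2, 19, 15]
Initialize: out = []
Entering loop: for z in data:
After iteration 1: z = 9, out = []
After iteration 2: z = 20, out = [20]
After iteration 3: z = 14, out = [20, 14]
After iteration 4: z = 19, out = [20, 14]
After iteration 5: z = 13, out = [20, 14]
After iteration 6: z = 3, out = [20, 14]
After iteration 7: z = 2, out = [20, 14, 2]
After iteration 8: z = 19, out = [20, 14, 2]
After iteration 9: z = 15, out = [20, 14, 2]
Loop ends.
len(out) = 3

Final answer: 3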